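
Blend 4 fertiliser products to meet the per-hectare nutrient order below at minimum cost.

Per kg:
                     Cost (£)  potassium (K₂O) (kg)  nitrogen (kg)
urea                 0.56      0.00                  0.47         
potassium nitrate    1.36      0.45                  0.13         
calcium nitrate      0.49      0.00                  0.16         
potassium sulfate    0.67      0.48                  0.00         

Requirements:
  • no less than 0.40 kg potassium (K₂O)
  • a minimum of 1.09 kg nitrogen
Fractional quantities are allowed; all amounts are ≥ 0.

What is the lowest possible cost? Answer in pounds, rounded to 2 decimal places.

Let x1 = kg of urea, x2 = kg of potassium nitrate, x3 = kg of calcium nitrate, x4 = kg of potassium sulfate.
Minimize 0.56x1 + 1.36x2 + 0.49x3 + 0.67x4 s.t.:
  0.45x2 + 0.48x4 ≥ 0.4   (potassium (K₂O))
  0.47x1 + 0.13x2 + 0.16x3 ≥ 1.09   (nitrogen)
  x1, x2, x3, x4 ≥ 0.
The optimal basis is {urea, potassium sulfate}; potassium nitrate, calcium nitrate drop out. There the potassium (K₂O) and nitrogen constraints are tight.
Solving gives x1 = 2.319, x4 = 0.8333.
Total cost: 0.56·2.319 + 0.67·0.8333 = 1.8570.

£1.86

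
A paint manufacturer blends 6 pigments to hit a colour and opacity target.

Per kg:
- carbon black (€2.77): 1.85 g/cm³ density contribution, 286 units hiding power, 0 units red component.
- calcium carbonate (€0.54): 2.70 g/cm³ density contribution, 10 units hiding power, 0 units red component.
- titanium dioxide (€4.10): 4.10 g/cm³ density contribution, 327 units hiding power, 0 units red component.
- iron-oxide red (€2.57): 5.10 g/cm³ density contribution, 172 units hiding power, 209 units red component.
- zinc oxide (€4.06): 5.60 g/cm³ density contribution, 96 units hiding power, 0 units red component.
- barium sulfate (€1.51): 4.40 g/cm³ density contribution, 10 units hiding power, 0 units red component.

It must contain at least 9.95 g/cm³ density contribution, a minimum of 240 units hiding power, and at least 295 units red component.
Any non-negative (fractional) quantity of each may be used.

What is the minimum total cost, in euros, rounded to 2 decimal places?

Set it up as a linear program. Let x1 = kg of carbon black, x2 = kg of calcium carbonate, x3 = kg of titanium dioxide, x4 = kg of iron-oxide red, x5 = kg of zinc oxide, x6 = kg of barium sulfate.
Minimize 2.77x1 + 0.54x2 + 4.1x3 + 2.57x4 + 4.06x5 + 1.51x6 with:
  1.85x1 + 2.7x2 + 4.1x3 + 5.1x4 + 5.6x5 + 4.4x6 ≥ 9.95   (density contribution)
  286x1 + 10x2 + 327x3 + 172x4 + 96x5 + 10x6 ≥ 240   (hiding power)
  209x4 ≥ 295   (red component)
  x1, x2, x3, x4, x5, x6 ≥ 0.
At the optimum only calcium carbonate, iron-oxide red are positive (carbon black, titanium dioxide, zinc oxide, barium sulfate = 0). Binding constraints: density contribution and red component.
So calcium carbonate = 1.019 kg, iron-oxide red = 1.411 kg.
Total cost: 0.54·1.019 + 2.57·1.411 = 4.1765.

€4.18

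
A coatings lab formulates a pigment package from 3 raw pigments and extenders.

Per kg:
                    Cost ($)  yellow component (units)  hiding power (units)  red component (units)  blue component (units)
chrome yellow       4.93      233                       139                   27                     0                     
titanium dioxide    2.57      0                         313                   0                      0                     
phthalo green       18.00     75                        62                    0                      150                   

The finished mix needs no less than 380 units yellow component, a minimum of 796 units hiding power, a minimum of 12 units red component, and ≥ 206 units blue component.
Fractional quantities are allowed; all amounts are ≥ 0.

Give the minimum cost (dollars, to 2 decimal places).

Set it up as a linear program. Let x1 = kg of chrome yellow, x2 = kg of titanium dioxide, x3 = kg of phthalo green.
min 4.93x1 + 2.57x2 + 18x3 subject to:
  233x1 + 75x3 ≥ 380   (yellow component)
  139x1 + 313x2 + 62x3 ≥ 796   (hiding power)
  27x1 ≥ 12   (red component)
  150x3 ≥ 206   (blue component)
  x1, x2, x3 ≥ 0.
The optimal mix uses every input. Binding constraints: yellow component, hiding power, blue component.
So chrome yellow = 1.189 kg, titanium dioxide = 1.743 kg, phthalo green = 1.373 kg.
Cost = 4.93·1.189 + 2.57·1.743 + 18·1.373 = 35.0553.

$35.06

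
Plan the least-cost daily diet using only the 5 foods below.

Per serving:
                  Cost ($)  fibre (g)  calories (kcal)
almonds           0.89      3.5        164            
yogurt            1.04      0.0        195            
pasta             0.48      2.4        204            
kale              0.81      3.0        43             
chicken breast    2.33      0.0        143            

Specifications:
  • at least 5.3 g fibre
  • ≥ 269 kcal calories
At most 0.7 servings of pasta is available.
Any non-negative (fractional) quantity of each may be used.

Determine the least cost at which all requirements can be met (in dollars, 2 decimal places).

Let x1 = servings of almonds, x2 = servings of yogurt, x3 = servings of pasta, x4 = servings of kale, x5 = servings of chicken breast.
Minimise 0.89x1 + 1.04x2 + 0.48x3 + 0.81x4 + 2.33x5 with:
  3.5x1 + 2.4x3 + 3x4 ≥ 5.3   (fibre)
  164x1 + 195x2 + 204x3 + 43x4 + 143x5 ≥ 269   (calories)
  x3 ≤ 0.7
  x1, x2, x3, x4, x5 ≥ 0.
The optimal basis is {almonds, pasta}; yogurt, kale, chicken breast drop out. There the fibre and the pasta cap constraints are tight.
That vertex is x1 = 1.034, x3 = 0.7.
Objective = 0.89·1.034 + 0.48·0.7 = 1.2563.

$1.26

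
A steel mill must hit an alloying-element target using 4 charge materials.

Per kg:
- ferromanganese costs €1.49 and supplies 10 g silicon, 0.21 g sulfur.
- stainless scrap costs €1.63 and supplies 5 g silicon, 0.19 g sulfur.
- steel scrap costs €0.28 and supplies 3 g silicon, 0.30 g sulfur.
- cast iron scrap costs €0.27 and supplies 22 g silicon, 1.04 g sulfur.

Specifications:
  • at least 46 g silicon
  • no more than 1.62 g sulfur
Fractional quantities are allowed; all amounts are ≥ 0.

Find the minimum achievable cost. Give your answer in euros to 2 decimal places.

€3.45

Let x1 = kg of ferromanganese, x2 = kg of stainless scrap, x3 = kg of steel scrap, x4 = kg of cast iron scrap.
Minimize 1.49x1 + 1.63x2 + 0.28x3 + 0.27x4 subject to:
  10x1 + 5x2 + 3x3 + 22x4 ≥ 46   (silicon)
  0.21x1 + 0.19x2 + 0.3x3 + 1.04x4 ≤ 1.62   (sulfur)
  x1, x2, x3, x4 ≥ 0.
At the optimum only ferromanganese, cast iron scrap are positive (stainless scrap, steel scrap = 0). There the silicon and sulfur constraints are tight.
That vertex is x1 = 2.111, x4 = 1.131.
Cost = 1.49·2.111 + 0.27·1.131 = 3.4508.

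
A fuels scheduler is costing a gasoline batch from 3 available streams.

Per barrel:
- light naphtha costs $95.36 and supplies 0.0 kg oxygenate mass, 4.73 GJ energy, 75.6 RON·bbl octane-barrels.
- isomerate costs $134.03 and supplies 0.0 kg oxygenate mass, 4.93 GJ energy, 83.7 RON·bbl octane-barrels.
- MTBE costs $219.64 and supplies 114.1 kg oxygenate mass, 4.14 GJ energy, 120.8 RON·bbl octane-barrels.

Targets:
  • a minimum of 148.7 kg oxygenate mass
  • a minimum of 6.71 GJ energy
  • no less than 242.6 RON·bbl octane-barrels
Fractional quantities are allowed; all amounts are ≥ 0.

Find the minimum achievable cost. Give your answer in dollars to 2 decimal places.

$393.67

Treat it as an LP. Let x1 = barrels of light naphtha, x2 = barrels of isomerate, x3 = barrels of MTBE.
Minimise 95.36x1 + 134.03x2 + 219.64x3 with:
  114.1x3 ≥ 148.7   (oxygenate mass)
  4.73x1 + 4.93x2 + 4.14x3 ≥ 6.71   (energy)
  75.6x1 + 83.7x2 + 120.8x3 ≥ 242.6   (octane-barrels)
  x1, x2, x3 ≥ 0.
At the optimum only light naphtha, MTBE are positive (isomerate = 0). The oxygenate mass and octane-barrels requirements are met with equality.
Solving gives x1 = 1.1266, x3 = 1.3032.
Hence cost = 95.36·1.1266 + 219.64·1.3032 = $393.6674.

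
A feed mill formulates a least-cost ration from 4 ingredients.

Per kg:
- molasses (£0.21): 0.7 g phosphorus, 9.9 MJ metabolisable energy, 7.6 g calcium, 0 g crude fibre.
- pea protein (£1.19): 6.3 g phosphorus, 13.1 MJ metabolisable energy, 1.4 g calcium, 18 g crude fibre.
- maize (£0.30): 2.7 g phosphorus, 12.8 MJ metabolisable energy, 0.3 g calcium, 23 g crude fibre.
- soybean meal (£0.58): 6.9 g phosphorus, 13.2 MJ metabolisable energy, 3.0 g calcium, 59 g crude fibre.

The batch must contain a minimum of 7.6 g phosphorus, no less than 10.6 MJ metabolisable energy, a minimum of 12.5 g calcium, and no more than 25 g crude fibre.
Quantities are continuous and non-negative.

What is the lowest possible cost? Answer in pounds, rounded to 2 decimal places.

£1.43

Let x1 = kg of molasses, x2 = kg of pea protein, x3 = kg of maize, x4 = kg of soybean meal.
Minimise 0.21x1 + 1.19x2 + 0.3x3 + 0.58x4 s.t.:
  0.7x1 + 6.3x2 + 2.7x3 + 6.9x4 ≥ 7.6   (phosphorus)
  9.9x1 + 13.1x2 + 12.8x3 + 13.2x4 ≥ 10.6   (metabolisable energy)
  7.6x1 + 1.4x2 + 0.3x3 + 3x4 ≥ 12.5   (calcium)
  18x2 + 23x3 + 59x4 ≤ 25   (crude fibre)
  x1, x2, x3, x4 ≥ 0.
The cheapest feasible vertex uses only molasses, pea protein, soybean meal; maize is not used. The phosphorus, calcium, crude fibre requirements are met with equality.
Solving gives x1 = 1.422, x2 = 0.8775, x4 = 0.156.
Cost = 0.21·1.422 + 1.19·0.8775 + 0.58·0.156 = 1.4333.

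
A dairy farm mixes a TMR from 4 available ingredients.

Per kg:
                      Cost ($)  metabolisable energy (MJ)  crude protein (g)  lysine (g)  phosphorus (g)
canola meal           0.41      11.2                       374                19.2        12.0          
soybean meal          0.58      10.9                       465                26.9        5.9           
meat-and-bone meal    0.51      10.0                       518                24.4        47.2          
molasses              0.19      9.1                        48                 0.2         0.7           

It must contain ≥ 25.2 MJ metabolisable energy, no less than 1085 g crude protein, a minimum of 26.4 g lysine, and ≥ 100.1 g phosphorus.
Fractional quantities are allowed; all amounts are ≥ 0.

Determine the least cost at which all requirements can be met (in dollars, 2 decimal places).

$1.16

Treat it as an LP. Let x1 = kg of canola meal, x2 = kg of soybean meal, x3 = kg of meat-and-bone meal, x4 = kg of molasses.
Minimise 0.41x1 + 0.58x2 + 0.51x3 + 0.19x4 s.t.:
  11.2x1 + 10.9x2 + 10x3 + 9.1x4 ≥ 25.2   (metabolisable energy)
  374x1 + 465x2 + 518x3 + 48x4 ≥ 1085   (crude protein)
  19.2x1 + 26.9x2 + 24.4x3 + 0.2x4 ≥ 26.4   (lysine)
  12x1 + 5.9x2 + 47.2x3 + 0.7x4 ≥ 100.1   (phosphorus)
  x1, x2, x3, x4 ≥ 0.
The cheapest feasible vertex uses only meat-and-bone meal, molasses; canola meal, soybean meal are not used. There the metabolisable energy and phosphorus constraints are tight.
That vertex is x3 = 2.114, x4 = 0.446.
Cost = 0.51·2.114 + 0.19·0.446 = 1.1629.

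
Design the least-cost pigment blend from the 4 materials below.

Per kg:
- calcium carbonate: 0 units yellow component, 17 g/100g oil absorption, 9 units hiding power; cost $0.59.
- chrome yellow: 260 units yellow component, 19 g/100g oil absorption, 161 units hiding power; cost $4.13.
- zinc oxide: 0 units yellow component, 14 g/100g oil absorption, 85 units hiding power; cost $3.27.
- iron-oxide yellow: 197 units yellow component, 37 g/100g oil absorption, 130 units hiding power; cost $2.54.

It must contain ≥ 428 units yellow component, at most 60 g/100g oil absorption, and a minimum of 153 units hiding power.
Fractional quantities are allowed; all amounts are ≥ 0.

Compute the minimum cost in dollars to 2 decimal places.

$6.05

Treat it as an LP. Let x1 = kg of calcium carbonate, x2 = kg of chrome yellow, x3 = kg of zinc oxide, x4 = kg of iron-oxide yellow.
Minimize 0.59x1 + 4.13x2 + 3.27x3 + 2.54x4 subject to:
  260x2 + 197x4 ≥ 428   (yellow component)
  17x1 + 19x2 + 14x3 + 37x4 ≤ 60   (oil absorption)
  9x1 + 161x2 + 85x3 + 130x4 ≥ 153   (hiding power)
  x1, x2, x3, x4 ≥ 0.
The minimum-cost mix takes nothing from calcium carbonate, zinc oxide — only chrome yellow, iron-oxide yellow. There the yellow component and oil absorption constraints are tight.
Solving gives x2 = 0.6833, x4 = 1.271.
Objective = 4.13·0.6833 + 2.54·1.271 = 6.0504.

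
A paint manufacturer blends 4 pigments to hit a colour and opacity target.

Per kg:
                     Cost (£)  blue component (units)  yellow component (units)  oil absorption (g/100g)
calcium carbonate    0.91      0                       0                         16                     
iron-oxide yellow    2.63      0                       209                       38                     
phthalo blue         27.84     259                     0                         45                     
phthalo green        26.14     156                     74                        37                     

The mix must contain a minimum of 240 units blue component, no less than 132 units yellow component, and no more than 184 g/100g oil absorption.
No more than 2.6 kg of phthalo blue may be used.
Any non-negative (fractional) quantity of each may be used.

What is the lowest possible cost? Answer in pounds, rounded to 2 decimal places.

Treat it as an LP. Let x1 = kg of calcium carbonate, x2 = kg of iron-oxide yellow, x3 = kg of phthalo blue, x4 = kg of phthalo green.
Minimize 0.91x1 + 2.63x2 + 27.84x3 + 26.14x4 with:
  259x3 + 156x4 ≥ 240   (blue component)
  209x2 + 74x4 ≥ 132   (yellow component)
  16x1 + 38x2 + 45x3 + 37x4 ≤ 184   (oil absorption)
  x3 ≤ 2.6
  x1, x2, x3, x4 ≥ 0.
At the optimum only iron-oxide yellow, phthalo blue are positive (calcium carbonate, phthalo green = 0). The blue component and yellow component requirements are met with equality.
Optimal quantities: iron-oxide yellow = 0.6316 kg, phthalo blue = 0.9266 kg.
Cost = 2.63·0.6316 + 27.84·0.9266 = 27.4577.

£27.46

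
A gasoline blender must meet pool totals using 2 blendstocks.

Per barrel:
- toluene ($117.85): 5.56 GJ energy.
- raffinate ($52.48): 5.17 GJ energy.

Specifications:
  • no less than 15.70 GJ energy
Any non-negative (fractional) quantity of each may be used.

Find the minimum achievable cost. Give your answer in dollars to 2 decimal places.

Treat it as an LP. Let x1 = barrels of toluene, x2 = barrels of raffinate.
min 117.85x1 + 52.48x2 with:
  5.56x1 + 5.17x2 ≥ 15.7   (energy)
  x1, x2 ≥ 0.
The cheapest feasible vertex uses only raffinate; toluene is not used. There the energy constraint is tight.
Optimal quantities: raffinate = 3.0368 barrels.
Objective = 52.48·3.0368 = 159.3713.

$159.37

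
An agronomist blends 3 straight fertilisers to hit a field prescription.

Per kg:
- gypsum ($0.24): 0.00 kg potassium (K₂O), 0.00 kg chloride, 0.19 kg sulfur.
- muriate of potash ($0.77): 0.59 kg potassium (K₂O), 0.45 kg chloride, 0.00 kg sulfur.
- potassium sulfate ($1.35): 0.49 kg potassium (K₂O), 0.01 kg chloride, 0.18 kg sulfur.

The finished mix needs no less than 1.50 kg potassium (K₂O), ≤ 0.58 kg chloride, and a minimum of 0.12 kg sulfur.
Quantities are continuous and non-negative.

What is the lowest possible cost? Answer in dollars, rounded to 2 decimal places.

$3.06

Let x1 = kg of gypsum, x2 = kg of muriate of potash, x3 = kg of potassium sulfate.
min 0.24x1 + 0.77x2 + 1.35x3 s.t.:
  0.59x2 + 0.49x3 ≥ 1.5   (potassium (K₂O))
  0.45x2 + 0.01x3 ≤ 0.58   (chloride)
  0.19x1 + 0.18x3 ≥ 0.12   (sulfur)
  x1, x2, x3 ≥ 0.
At the optimum only muriate of potash, potassium sulfate are positive (gypsum = 0). There the potassium (K₂O) and chloride constraints are tight.
Optimal quantities: muriate of potash = 1.254 kg, potassium sulfate = 1.551 kg.
Hence cost = 0.77·1.254 + 1.35·1.551 = $3.0594.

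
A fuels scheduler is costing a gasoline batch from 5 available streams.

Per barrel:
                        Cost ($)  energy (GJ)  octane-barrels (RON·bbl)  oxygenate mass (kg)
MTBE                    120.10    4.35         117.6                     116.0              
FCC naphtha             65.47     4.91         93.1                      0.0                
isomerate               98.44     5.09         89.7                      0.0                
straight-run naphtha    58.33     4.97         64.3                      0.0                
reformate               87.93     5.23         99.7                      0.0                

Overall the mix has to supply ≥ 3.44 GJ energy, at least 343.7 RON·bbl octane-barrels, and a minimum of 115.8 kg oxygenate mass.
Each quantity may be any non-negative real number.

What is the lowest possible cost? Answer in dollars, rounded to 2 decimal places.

$279.03

Let x1 = barrels of MTBE, x2 = barrels of FCC naphtha, x3 = barrels of isomerate, x4 = barrels of straight-run naphtha, x5 = barrels of reformate.
Minimize 120.1x1 + 65.47x2 + 98.44x3 + 58.33x4 + 87.93x5 s.t.:
  4.35x1 + 4.91x2 + 5.09x3 + 4.97x4 + 5.23x5 ≥ 3.44   (energy)
  117.6x1 + 93.1x2 + 89.7x3 + 64.3x4 + 99.7x5 ≥ 343.7   (octane-barrels)
  116x1 ≥ 115.8   (oxygenate mass)
  x1, x2, x3, x4, x5 ≥ 0.
The minimum-cost mix takes nothing from isomerate, straight-run naphtha, reformate — only MTBE, FCC naphtha. The octane-barrels and oxygenate mass requirements are met with equality.
Optimal quantities: MTBE = 0.99828 barrels, FCC naphtha = 2.4307 barrels.
Hence cost = 120.1·0.99828 + 65.47·2.4307 = $279.0314.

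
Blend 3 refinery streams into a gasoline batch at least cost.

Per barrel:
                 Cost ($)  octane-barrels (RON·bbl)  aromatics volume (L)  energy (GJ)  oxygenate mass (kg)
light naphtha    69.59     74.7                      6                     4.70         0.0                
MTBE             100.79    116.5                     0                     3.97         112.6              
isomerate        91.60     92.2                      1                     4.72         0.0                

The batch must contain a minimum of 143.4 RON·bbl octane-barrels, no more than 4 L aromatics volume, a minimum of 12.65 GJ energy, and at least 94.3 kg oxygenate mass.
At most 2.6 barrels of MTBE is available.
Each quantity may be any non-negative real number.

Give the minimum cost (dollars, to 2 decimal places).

This is a linear program. Let x1 = barrels of light naphtha, x2 = barrels of MTBE, x3 = barrels of isomerate.
Minimize 69.59x1 + 100.79x2 + 91.6x3 s.t.:
  74.7x1 + 116.5x2 + 92.2x3 ≥ 143.4   (octane-barrels)
  6x1 + 1x3 ≤ 4   (aromatics volume)
  4.7x1 + 3.97x2 + 4.72x3 ≥ 12.65   (energy)
  112.6x2 ≥ 94.3   (oxygenate mass)
  x2 ≤ 2.6
  x1, x2, x3 ≥ 0.
All 3 inputs are positive at the optimum. The aromatics volume, energy, oxygenate mass requirements are met with equality.
Optimal quantities: light naphtha = 0.40452 barrels, MTBE = 0.83748 barrels, isomerate = 1.5729 barrels.
Objective = 69.59·0.40452 + 100.79·0.83748 + 91.6·1.5729 = 256.6378.

$256.64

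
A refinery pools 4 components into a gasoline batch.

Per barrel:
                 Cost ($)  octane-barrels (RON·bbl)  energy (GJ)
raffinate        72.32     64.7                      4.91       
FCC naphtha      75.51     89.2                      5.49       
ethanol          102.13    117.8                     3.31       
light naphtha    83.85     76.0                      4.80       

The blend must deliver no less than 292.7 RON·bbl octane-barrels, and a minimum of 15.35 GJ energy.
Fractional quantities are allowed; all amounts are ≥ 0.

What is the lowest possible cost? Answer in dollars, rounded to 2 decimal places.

$247.78

Let x1 = barrels of raffinate, x2 = barrels of FCC naphtha, x3 = barrels of ethanol, x4 = barrels of light naphtha.
min 72.32x1 + 75.51x2 + 102.13x3 + 83.85x4 subject to:
  64.7x1 + 89.2x2 + 117.8x3 + 76x4 ≥ 292.7   (octane-barrels)
  4.91x1 + 5.49x2 + 3.31x3 + 4.8x4 ≥ 15.35   (energy)
  x1, x2, x3, x4 ≥ 0.
At the optimum only FCC naphtha is positive (raffinate, ethanol, light naphtha = 0). Binding constraint: octane-barrels.
That vertex is x2 = 3.2814.
Objective = 75.51·3.2814 = 247.7785.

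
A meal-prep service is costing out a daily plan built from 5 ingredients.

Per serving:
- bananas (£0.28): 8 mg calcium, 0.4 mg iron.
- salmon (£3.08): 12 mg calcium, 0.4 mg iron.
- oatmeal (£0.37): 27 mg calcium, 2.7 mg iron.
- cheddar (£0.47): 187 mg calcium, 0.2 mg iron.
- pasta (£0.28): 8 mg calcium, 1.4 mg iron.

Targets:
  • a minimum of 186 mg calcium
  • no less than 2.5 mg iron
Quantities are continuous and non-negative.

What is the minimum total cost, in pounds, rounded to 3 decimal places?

Let x1 = servings of bananas, x2 = servings of salmon, x3 = servings of oatmeal, x4 = servings of cheddar, x5 = servings of pasta.
Minimise 0.28x1 + 3.08x2 + 0.37x3 + 0.47x4 + 0.28x5 subject to:
  8x1 + 12x2 + 27x3 + 187x4 + 8x5 ≥ 186   (calcium)
  0.4x1 + 0.4x2 + 2.7x3 + 0.2x4 + 1.4x5 ≥ 2.5   (iron)
  x1, x2, x3, x4, x5 ≥ 0.
At the optimum only oatmeal, cheddar are positive (bananas, salmon, pasta = 0). Binding constraints: calcium and iron.
So oatmeal = 0.8615 servings, cheddar = 0.8703 servings.
Total cost: 0.37·0.8615 + 0.47·0.8703 = 0.72780.

£0.728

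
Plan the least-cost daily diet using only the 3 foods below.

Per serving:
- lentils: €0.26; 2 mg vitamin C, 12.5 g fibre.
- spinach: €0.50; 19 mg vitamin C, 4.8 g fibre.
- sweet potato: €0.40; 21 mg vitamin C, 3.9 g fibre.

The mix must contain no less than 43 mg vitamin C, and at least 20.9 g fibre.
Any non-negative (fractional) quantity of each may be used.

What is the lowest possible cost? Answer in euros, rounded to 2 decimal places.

€1.06

Let x1 = servings of lentils, x2 = servings of spinach, x3 = servings of sweet potato.
Minimise 0.26x1 + 0.5x2 + 0.4x3 with:
  2x1 + 19x2 + 21x3 ≥ 43   (vitamin C)
  12.5x1 + 4.8x2 + 3.9x3 ≥ 20.9   (fibre)
  x1, x2, x3 ≥ 0.
The minimum-cost mix takes nothing from spinach — only lentils, sweet potato. The vitamin C and fibre requirements are met with equality.
So lentils = 1.065 servings, sweet potato = 1.946 servings.
Total cost: 0.26·1.065 + 0.4·1.946 = 1.0553.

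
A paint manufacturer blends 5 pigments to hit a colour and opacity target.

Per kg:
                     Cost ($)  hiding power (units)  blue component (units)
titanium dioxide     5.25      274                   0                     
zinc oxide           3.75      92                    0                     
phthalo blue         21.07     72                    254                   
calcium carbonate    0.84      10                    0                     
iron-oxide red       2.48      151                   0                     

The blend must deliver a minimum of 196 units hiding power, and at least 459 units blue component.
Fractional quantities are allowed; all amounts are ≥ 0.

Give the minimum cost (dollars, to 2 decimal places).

$39.16

Let x1 = kg of titanium dioxide, x2 = kg of zinc oxide, x3 = kg of phthalo blue, x4 = kg of calcium carbonate, x5 = kg of iron-oxide red.
min 5.25x1 + 3.75x2 + 21.07x3 + 0.84x4 + 2.48x5 with:
  274x1 + 92x2 + 72x3 + 10x4 + 151x5 ≥ 196   (hiding power)
  254x3 ≥ 459   (blue component)
  x1, x2, x3, x4, x5 ≥ 0.
The minimum-cost mix takes nothing from titanium dioxide, zinc oxide, calcium carbonate — only phthalo blue, iron-oxide red. The hiding power and blue component requirements are met with equality.
Optimal quantities: phthalo blue = 1.807 kg, iron-oxide red = 0.4364 kg.
Total cost: 21.07·1.807 + 2.48·0.4364 = 39.1558.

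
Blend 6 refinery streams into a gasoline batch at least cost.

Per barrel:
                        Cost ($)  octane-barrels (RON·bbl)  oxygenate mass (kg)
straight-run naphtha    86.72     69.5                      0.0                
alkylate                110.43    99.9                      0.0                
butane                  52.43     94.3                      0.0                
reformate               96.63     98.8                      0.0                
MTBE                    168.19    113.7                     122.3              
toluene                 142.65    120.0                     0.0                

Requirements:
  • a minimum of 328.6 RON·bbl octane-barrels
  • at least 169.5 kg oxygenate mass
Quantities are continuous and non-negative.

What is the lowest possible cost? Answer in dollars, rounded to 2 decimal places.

$328.19

Let x1 = barrels of straight-run naphtha, x2 = barrels of alkylate, x3 = barrels of butane, x4 = barrels of reformate, x5 = barrels of MTBE, x6 = barrels of toluene.
Minimize 86.72x1 + 110.43x2 + 52.43x3 + 96.63x4 + 168.19x5 + 142.65x6 with:
  69.5x1 + 99.9x2 + 94.3x3 + 98.8x4 + 113.7x5 + 120x6 ≥ 328.6   (octane-barrels)
  122.3x5 ≥ 169.5   (oxygenate mass)
  x1, x2, x3, x4, x5, x6 ≥ 0.
The cheapest feasible vertex uses only butane, MTBE; straight-run naphtha, alkylate, reformate, toluene are not used. There the octane-barrels and oxygenate mass constraints are tight.
Optimal quantities: butane = 1.81356 barrels, MTBE = 1.38594 barrels.
Total cost: 52.43·1.81356 + 168.19·1.38594 = 328.1862.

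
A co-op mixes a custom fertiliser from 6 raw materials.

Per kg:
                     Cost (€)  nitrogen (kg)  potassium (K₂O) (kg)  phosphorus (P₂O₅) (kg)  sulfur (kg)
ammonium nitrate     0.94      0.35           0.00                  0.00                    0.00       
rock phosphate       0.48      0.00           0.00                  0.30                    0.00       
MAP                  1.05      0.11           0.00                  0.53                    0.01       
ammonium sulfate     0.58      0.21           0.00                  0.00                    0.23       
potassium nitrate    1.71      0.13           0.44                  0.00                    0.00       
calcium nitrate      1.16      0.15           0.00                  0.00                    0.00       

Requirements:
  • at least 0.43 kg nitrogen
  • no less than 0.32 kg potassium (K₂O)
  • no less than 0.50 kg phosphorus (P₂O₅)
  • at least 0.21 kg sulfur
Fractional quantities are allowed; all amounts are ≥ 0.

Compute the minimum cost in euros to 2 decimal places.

Set it up as a linear program. Let x1 = kg of ammonium nitrate, x2 = kg of rock phosphate, x3 = kg of MAP, x4 = kg of ammonium sulfate, x5 = kg of potassium nitrate, x6 = kg of calcium nitrate.
Minimize 0.94x1 + 0.48x2 + 1.05x3 + 0.58x4 + 1.71x5 + 1.16x6 subject to:
  0.35x1 + 0.11x3 + 0.21x4 + 0.13x5 + 0.15x6 ≥ 0.43   (nitrogen)
  0.44x5 ≥ 0.32   (potassium (K₂O))
  0.3x2 + 0.53x3 ≥ 0.5   (phosphorus (P₂O₅))
  0.01x3 + 0.23x4 ≥ 0.21   (sulfur)
  x1, x2, x3, x4, x5, x6 ≥ 0.
At the optimum only ammonium nitrate, MAP, ammonium sulfate, potassium nitrate are positive (rock phosphate, calcium nitrate = 0). The nitrogen, potassium (K₂O), phosphorus (P₂O₅), sulfur requirements are met with equality.
Solving gives x1 = 0.1387, x3 = 0.9434, x4 = 0.872, x5 = 0.7273.
Hence cost = 0.94·0.1387 + 1.05·0.9434 + 0.58·0.872 + 1.71·0.7273 = €2.8704.

€2.87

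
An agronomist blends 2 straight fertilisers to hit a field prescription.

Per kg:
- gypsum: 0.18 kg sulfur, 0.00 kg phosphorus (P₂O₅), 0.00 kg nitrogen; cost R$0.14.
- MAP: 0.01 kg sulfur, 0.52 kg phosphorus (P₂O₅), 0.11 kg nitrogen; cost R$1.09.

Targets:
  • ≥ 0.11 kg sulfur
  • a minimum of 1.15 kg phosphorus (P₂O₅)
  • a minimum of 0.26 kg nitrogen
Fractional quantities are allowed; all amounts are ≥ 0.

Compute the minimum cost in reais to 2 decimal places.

R$2.64

Let x1 = kg of gypsum, x2 = kg of MAP.
Minimize 0.14x1 + 1.09x2 with:
  0.18x1 + 0.01x2 ≥ 0.11   (sulfur)
  0.52x2 ≥ 1.15   (phosphorus (P₂O₅))
  0.11x2 ≥ 0.26   (nitrogen)
  x1, x2 ≥ 0.
Both inputs are positive at the optimum. There the sulfur and nitrogen constraints are tight.
Solving gives x1 = 0.4798, x2 = 2.364.
Objective = 0.14·0.4798 + 1.09·2.364 = 2.6439.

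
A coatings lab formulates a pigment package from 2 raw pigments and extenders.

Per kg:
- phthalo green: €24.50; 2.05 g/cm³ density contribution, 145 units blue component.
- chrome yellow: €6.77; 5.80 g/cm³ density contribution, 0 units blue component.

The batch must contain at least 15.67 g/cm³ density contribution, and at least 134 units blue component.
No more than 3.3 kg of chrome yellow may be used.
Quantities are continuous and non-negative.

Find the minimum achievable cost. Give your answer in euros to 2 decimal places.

€38.72

Treat it as an LP. Let x1 = kg of phthalo green, x2 = kg of chrome yellow.
min 24.5x1 + 6.77x2 with:
  2.05x1 + 5.8x2 ≥ 15.67   (density contribution)
  145x1 ≥ 134   (blue component)
  x2 ≤ 3.3
  x1, x2 ≥ 0.
Both inputs are positive at the optimum. The density contribution and blue component requirements are met with equality.
Optimal quantities: phthalo green = 0.9241 kg, chrome yellow = 2.375 kg.
Hence cost = 24.5·0.9241 + 6.77·2.375 = €38.7192.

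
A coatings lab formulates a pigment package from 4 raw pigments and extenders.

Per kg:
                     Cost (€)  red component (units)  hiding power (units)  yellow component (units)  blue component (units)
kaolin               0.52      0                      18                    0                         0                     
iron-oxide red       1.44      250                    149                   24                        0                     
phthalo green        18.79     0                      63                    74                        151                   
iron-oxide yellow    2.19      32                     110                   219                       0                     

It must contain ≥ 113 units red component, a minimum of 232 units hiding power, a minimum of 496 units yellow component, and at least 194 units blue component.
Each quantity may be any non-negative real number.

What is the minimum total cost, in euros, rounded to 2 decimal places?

Let x1 = kg of kaolin, x2 = kg of iron-oxide red, x3 = kg of phthalo green, x4 = kg of iron-oxide yellow.
min 0.52x1 + 1.44x2 + 18.79x3 + 2.19x4 s.t.:
  250x2 + 32x4 ≥ 113   (red component)
  18x1 + 149x2 + 63x3 + 110x4 ≥ 232   (hiding power)
  24x2 + 74x3 + 219x4 ≥ 496   (yellow component)
  151x3 ≥ 194   (blue component)
  x1, x2, x3, x4 ≥ 0.
The minimum-cost mix takes nothing from kaolin — only iron-oxide red, phthalo green, iron-oxide yellow. There the red component, yellow component, blue component constraints are tight.
So iron-oxide red = 0.2207649 kg, phthalo green = 1.284768 kg, iron-oxide yellow = 1.806524 kg.
Total cost: 1.44·0.2207649 + 18.79·1.284768 + 2.19·1.806524 = 28.41498.

€28.41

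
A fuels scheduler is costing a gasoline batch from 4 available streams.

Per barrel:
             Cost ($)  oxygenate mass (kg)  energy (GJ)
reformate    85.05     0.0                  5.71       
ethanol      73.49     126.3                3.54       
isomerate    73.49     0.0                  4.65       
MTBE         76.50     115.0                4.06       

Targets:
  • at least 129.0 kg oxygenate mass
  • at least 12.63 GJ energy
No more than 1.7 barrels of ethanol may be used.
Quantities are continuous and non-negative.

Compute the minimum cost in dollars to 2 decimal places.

Let x1 = barrels of reformate, x2 = barrels of ethanol, x3 = barrels of isomerate, x4 = barrels of MTBE.
Minimize 85.05x1 + 73.49x2 + 73.49x3 + 76.5x4 s.t.:
  126.3x2 + 115x4 ≥ 129   (oxygenate mass)
  5.71x1 + 3.54x2 + 4.65x3 + 4.06x4 ≥ 12.63   (energy)
  x2 ≤ 1.7
  x1, x2, x3, x4 ≥ 0.
At the optimum only reformate, MTBE are positive (ethanol, isomerate = 0). The oxygenate mass and energy requirements are met with equality.
That vertex is x1 = 1.4143, x4 = 1.1217.
Hence cost = 85.05·1.4143 + 76.5·1.1217 = $206.0963.

$206.10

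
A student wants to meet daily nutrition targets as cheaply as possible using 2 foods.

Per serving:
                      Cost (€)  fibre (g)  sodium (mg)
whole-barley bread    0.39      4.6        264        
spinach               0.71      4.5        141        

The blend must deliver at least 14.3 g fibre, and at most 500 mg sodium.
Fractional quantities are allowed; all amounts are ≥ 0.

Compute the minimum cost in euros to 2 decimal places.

€2.11

Let x1 = servings of whole-barley bread, x2 = servings of spinach.
Minimize 0.39x1 + 0.71x2 subject to:
  4.6x1 + 4.5x2 ≥ 14.3   (fibre)
  264x1 + 141x2 ≤ 500   (sodium)
  x1, x2 ≥ 0.
Both inputs are positive at the optimum. The fibre and sodium requirements are met with equality.
So whole-barley bread = 0.4333 servings, spinach = 2.735 servings.
Cost = 0.39·0.4333 + 0.71·2.735 = 2.1108.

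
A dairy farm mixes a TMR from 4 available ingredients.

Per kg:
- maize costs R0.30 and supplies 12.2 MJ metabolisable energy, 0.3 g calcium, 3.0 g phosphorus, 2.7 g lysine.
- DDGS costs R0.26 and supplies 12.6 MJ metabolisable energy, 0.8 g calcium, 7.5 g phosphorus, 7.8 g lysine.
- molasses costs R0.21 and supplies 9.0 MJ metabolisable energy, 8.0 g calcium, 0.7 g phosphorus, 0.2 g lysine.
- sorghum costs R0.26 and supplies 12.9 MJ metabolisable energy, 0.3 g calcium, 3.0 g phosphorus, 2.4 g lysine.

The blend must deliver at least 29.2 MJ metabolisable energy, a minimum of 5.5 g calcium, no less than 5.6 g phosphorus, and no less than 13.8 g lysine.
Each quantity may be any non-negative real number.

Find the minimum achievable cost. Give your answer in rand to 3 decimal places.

R0.613

Let x1 = kg of maize, x2 = kg of DDGS, x3 = kg of molasses, x4 = kg of sorghum.
min 0.3x1 + 0.26x2 + 0.21x3 + 0.26x4 s.t.:
  12.2x1 + 12.6x2 + 9x3 + 12.9x4 ≥ 29.2   (metabolisable energy)
  0.3x1 + 0.8x2 + 8x3 + 0.3x4 ≥ 5.5   (calcium)
  3x1 + 7.5x2 + 0.7x3 + 3x4 ≥ 5.6   (phosphorus)
  2.7x1 + 7.8x2 + 0.2x3 + 2.4x4 ≥ 13.8   (lysine)
  x1, x2, x3, x4 ≥ 0.
The minimum-cost mix takes nothing from maize — only DDGS, molasses, sorghum. The metabolisable energy, calcium, lysine requirements are met with equality.
Optimal quantities: DDGS = 1.672 kg, molasses = 0.51 kg, sorghum = 0.2751 kg.
Objective = 0.26·1.672 + 0.21·0.51 + 0.26·0.2751 = 0.61335.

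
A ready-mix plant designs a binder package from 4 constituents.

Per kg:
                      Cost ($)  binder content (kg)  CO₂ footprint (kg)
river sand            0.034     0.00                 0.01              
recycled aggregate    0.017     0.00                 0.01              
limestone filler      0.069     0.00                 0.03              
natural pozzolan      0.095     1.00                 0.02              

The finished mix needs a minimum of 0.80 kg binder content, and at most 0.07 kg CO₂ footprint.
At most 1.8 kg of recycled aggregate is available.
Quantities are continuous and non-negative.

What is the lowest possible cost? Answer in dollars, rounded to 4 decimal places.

$0.0760

This is a linear program. Let x1 = kg of river sand, x2 = kg of recycled aggregate, x3 = kg of limestone filler, x4 = kg of natural pozzolan.
Minimize 0.034x1 + 0.017x2 + 0.069x3 + 0.095x4 with:
  1x4 ≥ 0.8   (binder content)
  0.01x1 + 0.01x2 + 0.03x3 + 0.02x4 ≤ 0.07   (CO₂ footprint)
  x2 ≤ 1.8
  x1, x2, x3, x4 ≥ 0.
The optimal basis is {natural pozzolan}; river sand, recycled aggregate, limestone filler drop out. The binder content requirement is met with equality.
That vertex is x4 = 0.8.
Hence cost = 0.095·0.8 = $0.076000.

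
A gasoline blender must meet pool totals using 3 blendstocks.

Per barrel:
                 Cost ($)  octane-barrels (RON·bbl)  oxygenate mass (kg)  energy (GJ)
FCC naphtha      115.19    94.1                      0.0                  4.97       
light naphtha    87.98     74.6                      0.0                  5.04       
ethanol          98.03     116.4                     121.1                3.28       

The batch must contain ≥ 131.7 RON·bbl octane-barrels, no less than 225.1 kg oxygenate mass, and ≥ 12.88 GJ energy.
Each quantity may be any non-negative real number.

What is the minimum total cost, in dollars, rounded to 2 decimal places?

$300.63

Let x1 = barrels of FCC naphtha, x2 = barrels of light naphtha, x3 = barrels of ethanol.
min 115.19x1 + 87.98x2 + 98.03x3 s.t.:
  94.1x1 + 74.6x2 + 116.4x3 ≥ 131.7   (octane-barrels)
  121.1x3 ≥ 225.1   (oxygenate mass)
  4.97x1 + 5.04x2 + 3.28x3 ≥ 12.88   (energy)
  x1, x2, x3 ≥ 0.
The cheapest feasible vertex uses only light naphtha, ethanol; FCC naphtha is not used. Binding constraints: oxygenate mass and energy.
Solving gives x2 = 1.3459, x3 = 1.8588.
Hence cost = 87.98·1.3459 + 98.03·1.8588 = $300.6304.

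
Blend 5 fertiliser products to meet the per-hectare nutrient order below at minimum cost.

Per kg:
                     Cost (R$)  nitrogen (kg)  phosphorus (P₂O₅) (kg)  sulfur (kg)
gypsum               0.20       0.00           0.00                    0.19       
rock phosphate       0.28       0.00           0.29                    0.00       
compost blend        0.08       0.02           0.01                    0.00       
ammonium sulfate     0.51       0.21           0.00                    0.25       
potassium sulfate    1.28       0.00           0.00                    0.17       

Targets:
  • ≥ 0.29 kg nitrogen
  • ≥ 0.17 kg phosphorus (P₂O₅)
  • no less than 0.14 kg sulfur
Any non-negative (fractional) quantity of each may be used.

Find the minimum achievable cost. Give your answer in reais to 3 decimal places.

Let x1 = kg of gypsum, x2 = kg of rock phosphate, x3 = kg of compost blend, x4 = kg of ammonium sulfate, x5 = kg of potassium sulfate.
Minimise 0.2x1 + 0.28x2 + 0.08x3 + 0.51x4 + 1.28x5 s.t.:
  0.02x3 + 0.21x4 ≥ 0.29   (nitrogen)
  0.29x2 + 0.01x3 ≥ 0.17   (phosphorus (P₂O₅))
  0.19x1 + 0.25x4 + 0.17x5 ≥ 0.14   (sulfur)
  x1, x2, x3, x4, x5 ≥ 0.
At the optimum only rock phosphate, ammonium sulfate are positive (gypsum, compost blend, potassium sulfate = 0). There the nitrogen and phosphorus (P₂O₅) constraints are tight.
Optimal quantities: rock phosphate = 0.5862 kg, ammonium sulfate = 1.381 kg.
Objective = 0.28·0.5862 + 0.51·1.381 = 0.86845.

R$0.868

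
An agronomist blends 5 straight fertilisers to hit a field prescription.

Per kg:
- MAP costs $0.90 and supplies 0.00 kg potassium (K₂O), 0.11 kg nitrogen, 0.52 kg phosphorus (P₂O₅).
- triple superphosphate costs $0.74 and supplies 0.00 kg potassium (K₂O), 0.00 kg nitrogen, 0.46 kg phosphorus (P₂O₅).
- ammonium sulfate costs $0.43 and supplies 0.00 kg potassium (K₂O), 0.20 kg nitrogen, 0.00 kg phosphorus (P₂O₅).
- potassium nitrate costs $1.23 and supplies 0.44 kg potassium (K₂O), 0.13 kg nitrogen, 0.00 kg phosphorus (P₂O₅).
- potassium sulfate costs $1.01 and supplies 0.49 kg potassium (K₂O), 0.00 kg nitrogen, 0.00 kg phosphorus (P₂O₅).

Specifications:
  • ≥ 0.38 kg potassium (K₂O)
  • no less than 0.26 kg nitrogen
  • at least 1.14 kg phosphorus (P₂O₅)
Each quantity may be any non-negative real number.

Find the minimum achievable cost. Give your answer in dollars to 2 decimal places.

Set it up as a linear program. Let x1 = kg of MAP, x2 = kg of triple superphosphate, x3 = kg of ammonium sulfate, x4 = kg of potassium nitrate, x5 = kg of potassium sulfate.
min 0.9x1 + 0.74x2 + 0.43x3 + 1.23x4 + 1.01x5 s.t.:
  0.44x4 + 0.49x5 ≥ 0.38   (potassium (K₂O))
  0.11x1 + 0.2x3 + 0.13x4 ≥ 0.26   (nitrogen)
  0.52x1 + 0.46x2 ≥ 1.14   (phosphorus (P₂O₅))
  x1, x2, x3, x4, x5 ≥ 0.
At the optimum only MAP, ammonium sulfate, potassium sulfate are positive (triple superphosphate, potassium nitrate = 0). Binding constraints: potassium (K₂O), nitrogen, phosphorus (P₂O₅).
So MAP = 2.192 kg, ammonium sulfate = 0.09423 kg, potassium sulfate = 0.7755 kg.
Total cost: 0.9·2.192 + 0.43·0.09423 + 1.01·0.7755 = 2.7966.

$2.80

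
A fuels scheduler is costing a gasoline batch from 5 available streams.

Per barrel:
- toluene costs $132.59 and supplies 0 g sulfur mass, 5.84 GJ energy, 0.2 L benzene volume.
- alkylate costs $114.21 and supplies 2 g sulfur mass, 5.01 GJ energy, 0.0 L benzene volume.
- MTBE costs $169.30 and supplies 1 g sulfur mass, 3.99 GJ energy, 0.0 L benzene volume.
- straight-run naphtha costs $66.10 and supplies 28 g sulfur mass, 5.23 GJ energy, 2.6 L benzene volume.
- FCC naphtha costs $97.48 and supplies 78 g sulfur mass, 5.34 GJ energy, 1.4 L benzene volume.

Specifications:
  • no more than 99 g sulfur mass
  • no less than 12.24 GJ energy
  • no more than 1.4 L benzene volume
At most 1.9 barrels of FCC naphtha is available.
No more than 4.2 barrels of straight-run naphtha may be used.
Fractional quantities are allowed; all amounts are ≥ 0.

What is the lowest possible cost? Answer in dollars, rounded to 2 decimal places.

Let x1 = barrels of toluene, x2 = barrels of alkylate, x3 = barrels of MTBE, x4 = barrels of straight-run naphtha, x5 = barrels of FCC naphtha.
min 132.59x1 + 114.21x2 + 169.3x3 + 66.1x4 + 97.48x5 with:
  2x2 + 1x3 + 28x4 + 78x5 ≤ 99   (sulfur mass)
  5.84x1 + 5.01x2 + 3.99x3 + 5.23x4 + 5.34x5 ≥ 12.24   (energy)
  0.2x1 + 2.6x4 + 1.4x5 ≤ 1.4   (benzene volume)
  x5 ≤ 1.9
  x4 ≤ 4.2
  x1, x2, x3, x4, x5 ≥ 0.
The cheapest feasible vertex uses only alkylate, straight-run naphtha; toluene, MTBE, FCC naphtha are not used. The energy and benzene volume requirements are met with equality.
Optimal quantities: alkylate = 1.881 barrels, straight-run naphtha = 0.5385 barrels.
Cost = 114.21·1.881 + 66.1·0.5385 = 250.4239.

$250.42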